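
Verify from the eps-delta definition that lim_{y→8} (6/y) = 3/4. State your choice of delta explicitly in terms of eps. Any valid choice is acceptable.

delta = min(4, (16/3)eps)

Fix eps > 0. We seek delta > 0 such that 0 < |y − 8| < delta implies |6/y − (3/4)| < eps.
|6/y − (3/4)| = 6·|8 − y|/(8·|y|) = 6|y − 8|/(8|y|).
Restrict delta ≤ 4. Then |y − 8| < 4 gives |y| > 4, so 8|y| > 32.
Then |6/y − (3/4)| < 6|y − 8|/32, which is < eps when |y − 8| < (16/3)eps.
Take delta = min(4, (16/3)eps). Then 0 < |y − 8| < delta gives both |y − 8| < 4 and |y − 8| < (16/3)eps, so |6/y − (3/4)| < eps.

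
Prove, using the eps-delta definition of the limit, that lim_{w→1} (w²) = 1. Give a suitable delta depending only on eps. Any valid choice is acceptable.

delta = min(1, eps/3)

Suppose eps > 0. We seek delta > 0 with 0 < |w − 1| < delta ⇒ |w² − 1| < eps.
Factor: w² − 1 = (w − 1)(w + 1), so |w² − 1| = |w − 1|·|w + 1|.
Impose delta ≤ 1 so that |w| < 2; then |w + 1| ≤ 3.
Hence |w² − 1| ≤ 3|w − 1|, which is < eps once |w − 1| < eps/3.
Take delta = min(1, eps/3). If 0 < |w − 1| < delta then both bounds hold and |w² − 1| ≤ 3|w − 1| < 3·(eps/3) = eps.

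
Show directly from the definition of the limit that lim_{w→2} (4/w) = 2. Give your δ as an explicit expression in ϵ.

Suppose ϵ > 0. We seek δ > 0 such that 0 < |w − 2| < δ implies |4/w − 2| < ϵ.
|4/w − 2| = 4·|2 − w|/(2·|w|) = 4|w − 2|/(2|w|).
Require δ ≤ 1 so that |w| > 2 − 1 = 1, hence 2|w| > 2.
Then |4/w − 2| < 4|w − 2|/2, which is < ϵ when |w − 2| < (1/2)ϵ.
Take δ = min(1, (1/2)ϵ). Then 0 < |w − 2| < δ gives both |w − 2| < 1 and |w − 2| < (1/2)ϵ, so |4/w − 2| < ϵ.

δ = min(1, (1/2)ϵ)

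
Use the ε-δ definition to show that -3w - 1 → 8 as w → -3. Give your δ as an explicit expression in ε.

Let ε > 0 be given. We need δ > 0 so that 0 < |w + 3| < δ implies |(-3w - 1) − 8| < ε.
|(-3w - 1) − 8| = |-3w - 9| = 3|w + 3|.
Thus it suffices that |w + 3| < ε/3.
Take δ = ε/3. If 0 < |w + 3| < δ then |(-3w - 1) − 8| = 3|w + 3| < 3·(ε/3) = ε.

δ = ε/3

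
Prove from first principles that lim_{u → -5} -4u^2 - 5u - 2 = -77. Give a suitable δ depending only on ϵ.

δ = min(1, ϵ/39)

Let ϵ > 0. We want δ > 0 such that 0 < |u + 5| < δ implies |(-4u^2 - 5u - 2) + 77| < ϵ.
(-4u^2 - 5u - 2) + 77 = -4u^2 - 5u + 75 = (u + 5)(-4u + 15).
So |(-4u^2 - 5u - 2) + 77| = |u + 5|·|-4u + 15|.
Require δ ≤ 1. Then |u + 5| < 1 gives |u| < 6, and by the triangle inequality |-4u + 15| ≤ 4·6 + 15 = 39.
Hence |(-4u^2 - 5u - 2) + 77| ≤ 39|u + 5| < ϵ provided |u + 5| < ϵ/39.
Take δ = min(1, ϵ/39). Then 0 < |u + 5| < δ gives both |u + 5| < 1 and |u + 5| < ϵ/39, so |(-4u^2 - 5u - 2) + 77| < ϵ.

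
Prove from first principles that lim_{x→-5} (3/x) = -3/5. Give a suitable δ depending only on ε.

δ = min(5/2, (25/6)ε)

Let ε > 0. We seek δ > 0 such that 0 < |x + 5| < δ implies |3/x + 3/5| < ε.
|3/x + 3/5| = 3·|-5 − x|/(5·|x|) = 3|x + 5|/(5|x|).
Restrict δ ≤ 5/2. Then |x + 5| < 5/2 gives |x| > 5/2, so 5|x| > 25/2.
Then |3/x + 3/5| < 3|x + 5|/(25/2), which is < ε when |x + 5| < (25/6)ε.
Take δ = min(5/2, (25/6)ε). Then 0 < |x + 5| < δ gives both |x + 5| < 5/2 and |x + 5| < (25/6)ε, so |3/x + 3/5| < ε.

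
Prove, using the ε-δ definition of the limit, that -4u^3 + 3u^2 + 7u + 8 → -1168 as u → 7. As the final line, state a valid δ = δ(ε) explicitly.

Suppose ε > 0. We want δ > 0 such that 0 < |u − 7| < δ implies |(-4u^3 + 3u^2 + 7u + 8) + 1168| < ε.
(-4u^3 + 3u^2 + 7u + 8) + 1168 = -4u^3 + 3u^2 + 7u + 1176 = (u − 7)(-4u^2 - 25u - 168).
So |(-4u^3 + 3u^2 + 7u + 8) + 1168| = |u − 7|·|-4u^2 - 25u - 168|.
Assume first that |u − 7| < 2, so |u| < 9. Then |-4u^2 - 25u - 168| ≤ 4·9^2 + 25·9 + 168 = 717.
Hence |(-4u^3 + 3u^2 + 7u + 8) + 1168| ≤ 717|u − 7| < ε provided |u − 7| < ε/717.
Take δ = min(2, ε/717). Then 0 < |u − 7| < δ gives both |u − 7| < 2 and |u − 7| < ε/717, so |(-4u^3 + 3u^2 + 7u + 8) + 1168| < ε.

δ = min(2, ε/717)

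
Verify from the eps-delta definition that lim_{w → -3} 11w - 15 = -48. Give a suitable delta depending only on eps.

delta = eps/11

Let eps > 0 be given. We need delta > 0 so that 0 < |w + 3| < delta implies |(11w - 15) + 48| < eps.
|(11w - 15) + 48| = |11w + 33| = 11|w + 3|.
Thus it suffices that |w + 3| < eps/11.
Take delta = eps/11. If 0 < |w + 3| < delta then |(11w - 15) + 48| = 11|w + 3| < 11·(eps/11) = eps.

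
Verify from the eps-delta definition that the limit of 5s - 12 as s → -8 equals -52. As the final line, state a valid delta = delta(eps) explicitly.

Suppose eps > 0. We need delta > 0 so that 0 < |s + 8| < delta implies |(5s - 12) + 52| < eps.
|(5s - 12) + 52| = |5s + 40| = 5|s + 8|.
Thus it suffices that |s + 8| < eps/5.
Take delta = eps/5. If 0 < |s + 8| < delta then |(5s - 12) + 52| = 5|s + 8| < 5·(eps/5) = eps.

delta = eps/5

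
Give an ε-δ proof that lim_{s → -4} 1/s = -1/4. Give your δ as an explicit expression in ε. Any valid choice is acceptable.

δ = min(2, 8ε)

Suppose ε > 0. We seek δ > 0 such that 0 < |s + 4| < δ implies |1/s + 1/4| < ε.
|1/s + 1/4| = |-4 − s|/(4·|s|) = |s + 4|/(4|s|).
Restrict δ ≤ 2. Then |s + 4| < 2 gives |s| > 2, so 4|s| > 8.
Then |1/s + 1/4| < |s + 4|/8, which is < ε when |s + 4| < 8ε.
Take δ = min(2, 8ε). Then 0 < |s + 4| < δ gives both |s + 4| < 2 and |s + 4| < 8ε, so |1/s + 1/4| < ε.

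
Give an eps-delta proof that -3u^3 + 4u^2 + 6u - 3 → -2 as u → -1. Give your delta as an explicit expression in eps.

delta = min(1, eps/27)

Fix eps > 0. We want delta > 0 such that 0 < |u + 1| < delta implies |(-3u^3 + 4u^2 + 6u - 3) + 2| < eps.
(-3u^3 + 4u^2 + 6u - 3) + 2 = -3u^3 + 4u^2 + 6u - 1 = (u + 1)(-3u^2 + 7u - 1).
So |(-3u^3 + 4u^2 + 6u - 3) + 2| = |u + 1|·|-3u^2 + 7u - 1|.
Require delta ≤ 1. Then |u + 1| < 1 gives |u| < 2, and by the triangle inequality |-3u^2 + 7u - 1| ≤ 3·2^2 + 7·2 + 1 = 27.
Hence |(-3u^3 + 4u^2 + 6u - 3) + 2| ≤ 27|u + 1| < eps provided |u + 1| < eps/27.
Choosing delta = min(1, eps/27) ensures both conditions, hence |(-3u^3 + 4u^2 + 6u - 3) + 2| < eps.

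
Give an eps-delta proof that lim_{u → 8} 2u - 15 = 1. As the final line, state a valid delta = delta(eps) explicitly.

delta = eps/2

Suppose eps > 0. We need delta > 0 so that 0 < |u − 8| < delta implies |(2u - 15) − 1| < eps.
|(2u - 15) − 1| = |2u - 16| = 2|u − 8|.
So 2|u − 8| < eps exactly when |u − 8| < eps/2.
Choosing delta = eps/2 gives |(2u - 15) − 1| = 2|u − 8| < eps whenever |u − 8| < delta.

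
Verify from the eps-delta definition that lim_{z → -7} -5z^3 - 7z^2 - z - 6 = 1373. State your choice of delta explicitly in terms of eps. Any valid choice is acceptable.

Let eps > 0. We want delta > 0 such that 0 < |z + 7| < delta implies |(-5z^3 - 7z^2 - z - 6) − 1373| < eps.
(-5z^3 - 7z^2 - z - 6) − 1373 = -5z^3 - 7z^2 - z - 1379 = (z + 7)(-5z^2 + 28z - 197).
So |(-5z^3 - 7z^2 - z - 6) − 1373| = |z + 7|·|-5z^2 + 28z - 197|.
Require delta ≤ 2. Then |z + 7| < 2 gives |z| < 9, and by the triangle inequality |-5z^2 + 28z - 197| ≤ 5·9^2 + 28·9 + 197 = 854.
Hence |(-5z^3 - 7z^2 - z - 6) − 1373| ≤ 854|z + 7| < eps provided |z + 7| < eps/854.
Take delta = min(2, eps/854). Then 0 < |z + 7| < delta gives both |z + 7| < 2 and |z + 7| < eps/854, so |(-5z^3 - 7z^2 - z - 6) − 1373| < eps.

delta = min(2, eps/854)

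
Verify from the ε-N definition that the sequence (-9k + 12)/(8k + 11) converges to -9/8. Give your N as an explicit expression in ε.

Fix ε > 0. For k ≥ 1, |(-9k + 12)/(8k + 11) + 9/8| = |195|/(8(8k + 11)) = 195/(8(8k + 11)).
Since 8k + 11 ≥ 8k for k ≥ 1, this is ≤ 195/(8·8k) = (195/64)/k.
So |(-9k + 12)/(8k + 11) + 9/8| < ε whenever k > (195/64)/ε.
Take N = (195/64)/ε. If k > N then |(-9k + 12)/(8k + 11) + 9/8| ≤ (195/64)/k < ε.

N = (195/64)/ε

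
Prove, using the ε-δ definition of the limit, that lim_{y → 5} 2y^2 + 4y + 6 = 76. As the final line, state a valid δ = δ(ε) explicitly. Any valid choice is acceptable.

δ = min(2, ε/28)

Fix ε > 0. We want δ > 0 such that 0 < |y − 5| < δ implies |(2y^2 + 4y + 6) − 76| < ε.
(2y^2 + 4y + 6) − 76 = 2y^2 + 4y - 70 = (y − 5)(2y + 14).
So |(2y^2 + 4y + 6) − 76| = |y − 5|·|2y + 14|.
Require δ ≤ 2. Then |y − 5| < 2 gives |y| < 7, and by the triangle inequality |2y + 14| ≤ 2·7 + 14 = 28.
Hence |(2y^2 + 4y + 6) − 76| ≤ 28|y − 5| < ε provided |y − 5| < ε/28.
Take δ = min(2, ε/28). Then 0 < |y − 5| < δ gives both |y − 5| < 2 and |y − 5| < ε/28, so |(2y^2 + 4y + 6) − 76| < ε.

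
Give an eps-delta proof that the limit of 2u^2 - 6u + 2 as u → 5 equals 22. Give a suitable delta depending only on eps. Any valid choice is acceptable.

delta = min(1, eps/16)

Suppose eps > 0. We want delta > 0 such that 0 < |u − 5| < delta implies |(2u^2 - 6u + 2) − 22| < eps.
(2u^2 - 6u + 2) − 22 = 2u^2 - 6u - 20 = (u − 5)(2u + 4).
So |(2u^2 - 6u + 2) − 22| = |u − 5|·|2u + 4|.
Assume first that |u − 5| < 1, so |u| < 6. Then |2u + 4| ≤ 2·6 + 4 = 16.
Hence |(2u^2 - 6u + 2) − 22| ≤ 16|u − 5| < eps provided |u − 5| < eps/16.
Take delta = min(1, eps/16). Then 0 < |u − 5| < delta gives both |u − 5| < 1 and |u − 5| < eps/16, so |(2u^2 - 6u + 2) − 22| < eps.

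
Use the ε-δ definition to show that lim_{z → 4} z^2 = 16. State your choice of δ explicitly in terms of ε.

δ = min(2, ε/10)

Fix ε > 0. We seek δ > 0 with 0 < |z − 4| < δ ⇒ |z^2 − 16| < ε.
Factor: z^2 − 16 = (z − 4)(z + 4), so |z^2 − 16| = |z − 4|·|z + 4|.
Restrict δ ≤ 2. Then |z − 4| < 2 gives |z| < 6, so by the triangle inequality |z + 4| ≤ 6 + 4 = 10.
Hence |z^2 − 16| ≤ 10|z − 4|, which is < ε once |z − 4| < ε/10.
Take δ = min(2, ε/10). If 0 < |z − 4| < δ then both bounds hold and |z^2 − 16| ≤ 10|z − 4| < 10·(ε/10) = ε.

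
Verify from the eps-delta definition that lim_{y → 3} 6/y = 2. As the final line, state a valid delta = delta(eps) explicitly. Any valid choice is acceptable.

delta = min(3/2, (3/4)eps)

Suppose eps > 0. We seek delta > 0 such that 0 < |y − 3| < delta implies |6/y − 2| < eps.
|6/y − 2| = 6·|3 − y|/(3·|y|) = 6|y − 3|/(3|y|).
Restrict delta ≤ 3/2. Then |y − 3| < 3/2 gives |y| > 3/2, so 3|y| > 9/2.
Then |6/y − 2| < 6|y − 3|/(9/2), which is < eps when |y − 3| < (3/4)eps.
Take delta = min(3/2, (3/4)eps). Then 0 < |y − 3| < delta gives both |y − 3| < 3/2 and |y − 3| < (3/4)eps, so |6/y − 2| < eps.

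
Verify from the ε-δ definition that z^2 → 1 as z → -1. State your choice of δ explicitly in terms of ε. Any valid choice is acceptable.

δ = min(2, ε/4)

Fix ε > 0. We seek δ > 0 with 0 < |z + 1| < δ ⇒ |z^2 − 1| < ε.
Factor: z^2 − 1 = (z + 1)(z - 1), so |z^2 − 1| = |z + 1|·|z - 1|.
Restrict δ ≤ 2. Then |z + 1| < 2 gives |z| < 3, so by the triangle inequality |z - 1| ≤ 3 + 1 = 4.
Hence |z^2 − 1| ≤ 4|z + 1|, which is < ε once |z + 1| < ε/4.
Take δ = min(2, ε/4). If 0 < |z + 1| < δ then both bounds hold and |z^2 − 1| ≤ 4|z + 1| < 4·(ε/4) = ε.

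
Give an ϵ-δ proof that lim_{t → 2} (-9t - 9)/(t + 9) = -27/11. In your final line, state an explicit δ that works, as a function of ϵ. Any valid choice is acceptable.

Let ϵ > 0 be given. We want δ > 0 with 0 < |t − 2| < δ ⇒ |(-9t - 9)/(t + 9) + 27/11| < ϵ.
Combining over a common denominator, (-9t - 9)/(t + 9) + 27/11 = [(-9t - 9)·11 − (-27)·(t + 9)] / [11·(t + 9)] = -72(t − 2) / (11(t + 9)).
So |(-9t - 9)/(t + 9) + 27/11| = 72|t − 2| / (11·|t + 9|).
Require δ ≤ 11/2, so |t + 9| ≥ |11| − |t − 2| > 11 − 11/2 = 11/2.
Hence |(-9t - 9)/(t + 9) + 27/11| < 72|t − 2|/(11·(11/2)) = (144/121)|t − 2|, which is < ϵ once |t − 2| < (121/144)ϵ.
Take δ = min(11/2, (121/144)ϵ). Then 0 < |t − 2| < δ forces both bounds, so |(-9t - 9)/(t + 9) + 27/11| < ϵ.

δ = min(11/2, (121/144)ϵ)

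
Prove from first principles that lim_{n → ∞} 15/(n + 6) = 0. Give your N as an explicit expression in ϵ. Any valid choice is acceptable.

Let ϵ > 0 be given. For n ≥ 1, |15/(n + 6) − 0| = 15/(n + 6) ≤ 15/n.
We need 15/n < ϵ, i.e. n > 15/ϵ.
Take N = 15/ϵ. If n > N then |15/(n + 6)| ≤ 15/n < ϵ.

N = 15/ϵ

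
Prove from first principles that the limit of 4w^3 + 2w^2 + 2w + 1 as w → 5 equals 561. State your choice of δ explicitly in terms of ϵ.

δ = min(2, ϵ/462)

Let ϵ > 0. We want δ > 0 such that 0 < |w − 5| < δ implies |(4w^3 + 2w^2 + 2w + 1) − 561| < ϵ.
(4w^3 + 2w^2 + 2w + 1) − 561 = 4w^3 + 2w^2 + 2w - 560 = (w − 5)(4w^2 + 22w + 112).
So |(4w^3 + 2w^2 + 2w + 1) − 561| = |w − 5|·|4w^2 + 22w + 112|.
Assume first that |w − 5| < 2, so |w| < 7. Then |4w^2 + 22w + 112| ≤ 4·7^2 + 22·7 + 112 = 462.
Hence |(4w^3 + 2w^2 + 2w + 1) − 561| ≤ 462|w − 5| < ϵ provided |w − 5| < ϵ/462.
Choosing δ = min(2, ϵ/462) ensures both conditions, hence |(4w^3 + 2w^2 + 2w + 1) − 561| < ϵ.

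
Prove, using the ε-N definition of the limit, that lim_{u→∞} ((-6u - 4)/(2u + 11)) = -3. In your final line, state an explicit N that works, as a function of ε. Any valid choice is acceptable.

N = (29/2)/ε

Let ε > 0 be given. We seek N > 0 such that u > N implies |(-6u - 4)/(2u + 11) + 3| < ε.
(-6u - 4)/(2u + 11) + 3 = (2(-6u - 4) − (-6)(2u + 11)) / (2(2u + 11)) = 58/(2(2u + 11)).
For u > 0 we have 2u + 11 > 2u, so |(-6u - 4)/(2u + 11) + 3| = 58/(2(2u + 11)) < 58/(2·2u) = (29/2)/u.
Thus |(-6u - 4)/(2u + 11) + 3| < ε whenever u > (29/2)/ε.
Take N = (29/2)/ε. If u > N then |(-6u - 4)/(2u + 11) + 3| < (29/2)/u < ε.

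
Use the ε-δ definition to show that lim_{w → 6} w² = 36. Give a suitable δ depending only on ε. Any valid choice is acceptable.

Let ε > 0. We seek δ > 0 with 0 < |w − 6| < δ ⇒ |w² − 36| < ε.
Factor: w² − 36 = (w − 6)(w + 6), so |w² − 36| = |w − 6|·|w + 6|.
Restrict δ ≤ 2. Then |w − 6| < 2 gives |w| < 8, so by the triangle inequality |w + 6| ≤ 8 + 6 = 14.
Hence |w² − 36| ≤ 14|w − 6|, which is < ε once |w − 6| < ε/14.
Take δ = min(2, ε/14). If 0 < |w − 6| < δ then both bounds hold and |w² − 36| ≤ 14|w − 6| < 14·(ε/14) = ε.

δ = min(2, ε/14)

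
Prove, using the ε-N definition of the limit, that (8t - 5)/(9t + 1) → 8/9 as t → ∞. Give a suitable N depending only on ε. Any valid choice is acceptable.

Fix ε > 0. We seek N > 0 such that t > N implies |(8t - 5)/(9t + 1) − (8/9)| < ε.
(8t - 5)/(9t + 1) − (8/9) = (9(8t - 5) − 8(9t + 1)) / (9(9t + 1)) = -53/(9(9t + 1)).
For t > 0 we have 9t + 1 > 9t, so |(8t - 5)/(9t + 1) − (8/9)| = 53/(9(9t + 1)) < 53/(9·9t) = (53/81)/t.
Thus |(8t - 5)/(9t + 1) − (8/9)| < ε whenever t > (53/81)/ε.
Take N = (53/81)/ε. If t > N then |(8t - 5)/(9t + 1) − (8/9)| < (53/81)/t < ε.

N = (53/81)/ε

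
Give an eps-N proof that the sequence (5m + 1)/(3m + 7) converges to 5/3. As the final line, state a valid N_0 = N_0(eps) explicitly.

Suppose eps > 0. For m ≥ 1, |(5m + 1)/(3m + 7) − (5/3)| = |-32|/(3(3m + 7)) = 32/(3(3m + 7)).
Since 3m + 7 ≥ 3m for m ≥ 1, this is ≤ 32/(3·3m) = (32/9)/m.
So |(5m + 1)/(3m + 7) − (5/3)| < eps whenever m > (32/9)/eps.
Take N_0 = (32/9)/eps. If m > N_0 then |(5m + 1)/(3m + 7) − (5/3)| ≤ (32/9)/m < eps.

N_0 = (32/9)/eps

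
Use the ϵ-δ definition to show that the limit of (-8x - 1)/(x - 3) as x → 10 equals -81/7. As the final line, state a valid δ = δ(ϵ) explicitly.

Let ϵ > 0 be given. We want δ > 0 with 0 < |x − 10| < δ ⇒ |(-8x - 1)/(x - 3) + 81/7| < ϵ.
Combining over a common denominator, (-8x - 1)/(x - 3) + 81/7 = [(-8x - 1)·7 − (-81)·(x - 3)] / [7·(x - 3)] = 25(x − 10) / (7(x - 3)).
So |(-8x - 1)/(x - 3) + 81/7| = 25|x − 10| / (7·|x − 3|).
Restrict δ ≤ 7/2. Then |x − 10| < 7/2 gives |x − 3| = |(x − 10) + 7| ≥ 7 − 7/2 = 7/2.
Hence |(-8x - 1)/(x - 3) + 81/7| < 25|x − 10|/(7·(7/2)) = (50/49)|x − 10|, which is < ϵ once |x − 10| < (49/50)ϵ.
Take δ = min(7/2, (49/50)ϵ). Then 0 < |x − 10| < δ forces both bounds, so |(-8x - 1)/(x - 3) + 81/7| < ϵ.

δ = min(7/2, (49/50)ϵ)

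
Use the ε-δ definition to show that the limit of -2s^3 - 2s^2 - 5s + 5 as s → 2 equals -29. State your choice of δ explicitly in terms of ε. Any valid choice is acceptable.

Suppose ε > 0. We want δ > 0 such that 0 < |s − 2| < δ implies |(-2s^3 - 2s^2 - 5s + 5) + 29| < ε.
(-2s^3 - 2s^2 - 5s + 5) + 29 = -2s^3 - 2s^2 - 5s + 34 = (s − 2)(-2s^2 - 6s - 17).
So |(-2s^3 - 2s^2 - 5s + 5) + 29| = |s − 2|·|-2s^2 - 6s - 17|.
Require δ ≤ 1. Then |s − 2| < 1 gives |s| < 3, and by the triangle inequality |-2s^2 - 6s - 17| ≤ 2·3^2 + 6·3 + 17 = 53.
Hence |(-2s^3 - 2s^2 - 5s + 5) + 29| ≤ 53|s − 2| < ε provided |s − 2| < ε/53.
Take δ = min(1, ε/53). Then 0 < |s − 2| < δ gives both |s − 2| < 1 and |s − 2| < ε/53, so |(-2s^3 - 2s^2 - 5s + 5) + 29| < ε.

δ = min(1, ε/53)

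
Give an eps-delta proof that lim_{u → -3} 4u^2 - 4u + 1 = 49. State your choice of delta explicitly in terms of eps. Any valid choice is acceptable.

delta = min(2, eps/36)

Fix eps > 0. We want delta > 0 such that 0 < |u + 3| < delta implies |(4u^2 - 4u + 1) − 49| < eps.
(4u^2 - 4u + 1) − 49 = 4u^2 - 4u - 48 = (u + 3)(4u - 16).
So |(4u^2 - 4u + 1) − 49| = |u + 3|·|4u - 16|.
Assume first that |u + 3| < 2, so |u| < 5. Then |4u - 16| ≤ 4·5 + 16 = 36.
Hence |(4u^2 - 4u + 1) − 49| ≤ 36|u + 3| < eps provided |u + 3| < eps/36.
Choosing delta = min(2, eps/36) ensures both conditions, hence |(4u^2 - 4u + 1) − 49| < eps.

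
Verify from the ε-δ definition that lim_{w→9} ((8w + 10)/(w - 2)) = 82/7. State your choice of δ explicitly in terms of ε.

Let ε > 0. We want δ > 0 with 0 < |w − 9| < δ ⇒ |(8w + 10)/(w - 2) − (82/7)| < ε.
Combining over a common denominator, (8w + 10)/(w - 2) − (82/7) = [(8w + 10)·7 − 82·(w - 2)] / [7·(w - 2)] = -26(w − 9) / (7(w - 2)).
So |(8w + 10)/(w - 2) − (82/7)| = 26|w − 9| / (7·|w − 2|).
Restrict δ ≤ 7/2. Then |w − 9| < 7/2 gives |w − 2| = |(w − 9) + 7| ≥ 7 − 7/2 = 7/2.
Hence |(8w + 10)/(w - 2) − (82/7)| < 26|w − 9|/(7·(7/2)) = (52/49)|w − 9|, which is < ε once |w − 9| < (49/52)ε.
Take δ = min(7/2, (49/52)ε). Then 0 < |w − 9| < δ forces both bounds, so |(8w + 10)/(w - 2) − (82/7)| < ε.

δ = min(7/2, (49/52)ε)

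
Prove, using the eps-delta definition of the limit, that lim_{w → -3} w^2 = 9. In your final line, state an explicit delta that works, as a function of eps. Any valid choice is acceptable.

Let eps > 0 be given. We seek delta > 0 with 0 < |w + 3| < delta ⇒ |w^2 − 9| < eps.
Factor: w^2 − 9 = (w + 3)(w - 3), so |w^2 − 9| = |w + 3|·|w - 3|.
Impose delta ≤ 1 so that |w| < 4; then |w - 3| ≤ 7.
Hence |w^2 − 9| ≤ 7|w + 3|, which is < eps once |w + 3| < eps/7.
Take delta = min(1, eps/7). If 0 < |w + 3| < delta then both bounds hold and |w^2 − 9| ≤ 7|w + 3| < 7·(eps/7) = eps.

delta = min(1, eps/7)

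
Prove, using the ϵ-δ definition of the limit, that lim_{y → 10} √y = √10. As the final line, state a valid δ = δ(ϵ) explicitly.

δ = min(10, √10·ϵ)

Let ϵ > 0 be given. We want δ > 0 such that 0 < |y − 10| < δ implies |√y − √10| < ϵ.
Rationalise: √y − √10 = (y − 10)/(√y + √10), so |√y − √10| = |y − 10|/(√y + √10).
Restrict δ ≤ 10 so that |y − 10| < 10 forces y > 0, and then √y + √10 > √10.
Hence |√y − √10| < |y − 10|/√10, which is < ϵ once |y − 10| < √10·ϵ.
Take δ = min(10, √10·ϵ). If 0 < |y − 10| < δ then y > 0 and |√y − √10| < |y − 10|/√10 < ϵ.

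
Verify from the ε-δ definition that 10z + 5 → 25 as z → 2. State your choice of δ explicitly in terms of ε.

Let ε > 0 be given. We need δ > 0 so that 0 < |z − 2| < δ implies |(10z + 5) − 25| < ε.
Since (10z + 5) − 25 = 10(z − 2), we have |(10z + 5) − 25| = 10|z − 2|.
Thus it suffices that |z − 2| < ε/10.
Take δ = ε/10. If 0 < |z − 2| < δ then |(10z + 5) − 25| = 10|z − 2| < 10·(ε/10) = ε.

δ = ε/10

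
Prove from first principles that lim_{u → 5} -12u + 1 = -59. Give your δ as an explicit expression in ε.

Suppose ε > 0. We need δ > 0 so that 0 < |u − 5| < δ implies |(-12u + 1) + 59| < ε.
Since (-12u + 1) + 59 = -12(u − 5), we have |(-12u + 1) + 59| = 12|u − 5|.
So 12|u − 5| < ε exactly when |u − 5| < ε/12.
Choosing δ = ε/12 gives |(-12u + 1) + 59| = 12|u − 5| < ε whenever |u − 5| < δ.

δ = ε/12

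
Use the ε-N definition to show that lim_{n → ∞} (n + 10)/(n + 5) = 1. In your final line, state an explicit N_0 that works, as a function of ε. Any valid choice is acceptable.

N_0 = 5/ε

Let ε > 0. For n ≥ 1, |(n + 10)/(n + 5) − 1| = |5|/((n + 5)) = 5/((n + 5)).
Since n + 5 ≥ n for n ≥ 1, this is ≤ 5/(n) = 5/n.
So |(n + 10)/(n + 5) − 1| < ε whenever n > 5/ε.
Take N_0 = 5/ε. If n > N_0 then |(n + 10)/(n + 5) − 1| ≤ 5/n < ε.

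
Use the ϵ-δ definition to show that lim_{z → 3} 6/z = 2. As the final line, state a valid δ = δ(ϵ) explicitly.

δ = min(3/2, (3/4)ϵ)

Fix ϵ > 0. We seek δ > 0 such that 0 < |z − 3| < δ implies |6/z − 2| < ϵ.
|6/z − 2| = 6·|3 − z|/(3·|z|) = 6|z − 3|/(3|z|).
Require δ ≤ 3/2 so that |z| > 3 − 3/2 = 3/2, hence 3|z| > 9/2.
Then |6/z − 2| < 6|z − 3|/(9/2), which is < ϵ when |z − 3| < (3/4)ϵ.
Take δ = min(3/2, (3/4)ϵ). Then 0 < |z − 3| < δ gives both |z − 3| < 3/2 and |z − 3| < (3/4)ϵ, so |6/z − 2| < ϵ.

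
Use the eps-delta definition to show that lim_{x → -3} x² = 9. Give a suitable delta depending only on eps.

Let eps > 0. We seek delta > 0 with 0 < |x + 3| < delta ⇒ |x² − 9| < eps.
Factor: x² − 9 = (x + 3)(x - 3), so |x² − 9| = |x + 3|·|x - 3|.
Impose delta ≤ 1 so that |x| < 4; then |x - 3| ≤ 7.
Hence |x² − 9| ≤ 7|x + 3|, which is < eps once |x + 3| < eps/7.
Take delta = min(1, eps/7). If 0 < |x + 3| < delta then both bounds hold and |x² − 9| ≤ 7|x + 3| < 7·(eps/7) = eps.

delta = min(1, eps/7)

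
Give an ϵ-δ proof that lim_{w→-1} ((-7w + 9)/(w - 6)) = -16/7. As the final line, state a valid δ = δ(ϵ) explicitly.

δ = min(7/2, (49/66)ϵ)

Let ϵ > 0. We want δ > 0 with 0 < |w + 1| < δ ⇒ |(-7w + 9)/(w - 6) + 16/7| < ϵ.
Combining over a common denominator, (-7w + 9)/(w - 6) + 16/7 = [(-7w + 9)·(-7) − 16·(w - 6)] / [(-7)·(w - 6)] = 33(w + 1) / ((-7)(w - 6)).
So |(-7w + 9)/(w - 6) + 16/7| = 33|w + 1| / (7·|w − 6|).
Restrict δ ≤ 7/2. Then |w + 1| < 7/2 gives |w − 6| = |(w + 1) + (-7)| ≥ 7 − 7/2 = 7/2.
Hence |(-7w + 9)/(w - 6) + 16/7| < 33|w + 1|/(7·(7/2)) = (66/49)|w + 1|, which is < ϵ once |w + 1| < (49/66)ϵ.
Take δ = min(7/2, (49/66)ϵ). Then 0 < |w + 1| < δ forces both bounds, so |(-7w + 9)/(w - 6) + 16/7| < ϵ.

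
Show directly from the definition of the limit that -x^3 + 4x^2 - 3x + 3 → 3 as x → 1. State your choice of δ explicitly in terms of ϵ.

δ = min(1, ϵ/10)

Let ϵ > 0 be given. We want δ > 0 such that 0 < |x − 1| < δ implies |(-x^3 + 4x^2 - 3x + 3) − 3| < ϵ.
(-x^3 + 4x^2 - 3x + 3) − 3 = -x^3 + 4x^2 - 3x = (x − 1)(-x^2 + 3x).
So |(-x^3 + 4x^2 - 3x + 3) − 3| = |x − 1|·|-x^2 + 3x|.
Require δ ≤ 1. Then |x − 1| < 1 gives |x| < 2, and by the triangle inequality |-x^2 + 3x| ≤ 2^2 + 3·2 = 10.
Hence |(-x^3 + 4x^2 - 3x + 3) − 3| ≤ 10|x − 1| < ϵ provided |x − 1| < ϵ/10.
Choosing δ = min(1, ϵ/10) ensures both conditions, hence |(-x^3 + 4x^2 - 3x + 3) − 3| < ϵ.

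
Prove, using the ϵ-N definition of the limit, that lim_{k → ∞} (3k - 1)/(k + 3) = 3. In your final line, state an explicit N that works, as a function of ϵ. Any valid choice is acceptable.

Let ϵ > 0 be given. For k ≥ 1, |(3k - 1)/(k + 3) − 3| = |-10|/((k + 3)) = 10/((k + 3)).
Since k + 3 ≥ k for k ≥ 1, this is ≤ 10/(k) = 10/k.
So |(3k - 1)/(k + 3) − 3| < ϵ whenever k > 10/ϵ.
Take N = 10/ϵ. If k > N then |(3k - 1)/(k + 3) − 3| ≤ 10/k < ϵ.

N = 10/ϵ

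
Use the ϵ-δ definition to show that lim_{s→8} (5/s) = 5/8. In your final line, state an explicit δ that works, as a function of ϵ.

δ = min(4, (32/5)ϵ)

Let ϵ > 0. We seek δ > 0 such that 0 < |s − 8| < δ implies |5/s − (5/8)| < ϵ.
|5/s − (5/8)| = 5·|8 − s|/(8·|s|) = 5|s − 8|/(8|s|).
Require δ ≤ 4 so that |s| > 8 − 4 = 4, hence 8|s| > 32.
Then |5/s − (5/8)| < 5|s − 8|/32, which is < ϵ when |s − 8| < (32/5)ϵ.
Take δ = min(4, (32/5)ϵ). Then 0 < |s − 8| < δ gives both |s − 8| < 4 and |s − 8| < (32/5)ϵ, so |5/s − (5/8)| < ϵ.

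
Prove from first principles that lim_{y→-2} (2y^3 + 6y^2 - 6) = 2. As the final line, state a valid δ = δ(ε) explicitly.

δ = min(2, ε/44)

Suppose ε > 0. We want δ > 0 such that 0 < |y + 2| < δ implies |(2y^3 + 6y^2 - 6) − 2| < ε.
(2y^3 + 6y^2 - 6) − 2 = 2y^3 + 6y^2 - 8 = (y + 2)(2y^2 + 2y - 4).
So |(2y^3 + 6y^2 - 6) − 2| = |y + 2|·|2y^2 + 2y - 4|.
Require δ ≤ 2. Then |y + 2| < 2 gives |y| < 4, and by the triangle inequality |2y^2 + 2y - 4| ≤ 2·4^2 + 2·4 + 4 = 44.
Hence |(2y^3 + 6y^2 - 6) − 2| ≤ 44|y + 2| < ε provided |y + 2| < ε/44.
Take δ = min(2, ε/44). Then 0 < |y + 2| < δ gives both |y + 2| < 2 and |y + 2| < ε/44, so |(2y^3 + 6y^2 - 6) − 2| < ε.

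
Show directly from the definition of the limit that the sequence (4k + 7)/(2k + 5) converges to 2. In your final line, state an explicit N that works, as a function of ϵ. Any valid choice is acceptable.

N = (3/2)/ϵ

Let ϵ > 0. For k ≥ 1, |(4k + 7)/(2k + 5) − 2| = |-6|/(2(2k + 5)) = 6/(2(2k + 5)).
Since 2k + 5 ≥ 2k for k ≥ 1, this is ≤ 6/(2·2k) = (3/2)/k.
So |(4k + 7)/(2k + 5) − 2| < ϵ whenever k > (3/2)/ϵ.
Take N = (3/2)/ϵ. If k > N then |(4k + 7)/(2k + 5) − 2| ≤ (3/2)/k < ϵ.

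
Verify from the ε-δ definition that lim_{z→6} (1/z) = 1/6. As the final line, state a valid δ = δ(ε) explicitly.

δ = min(3, 18ε)

Let ε > 0 be given. We seek δ > 0 such that 0 < |z − 6| < δ implies |1/z − (1/6)| < ε.
|1/z − (1/6)| = |6 − z|/(6·|z|) = |z − 6|/(6|z|).
Restrict δ ≤ 3. Then |z − 6| < 3 gives |z| > 3, so 6|z| > 18.
Then |1/z − (1/6)| < |z − 6|/18, which is < ε when |z − 6| < 18ε.
Take δ = min(3, 18ε). Then 0 < |z − 6| < δ gives both |z − 6| < 3 and |z − 6| < 18ε, so |1/z − (1/6)| < ε.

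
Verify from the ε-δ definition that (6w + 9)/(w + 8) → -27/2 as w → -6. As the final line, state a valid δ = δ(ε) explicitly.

Fix ε > 0. We want δ > 0 with 0 < |w + 6| < δ ⇒ |(6w + 9)/(w + 8) + 27/2| < ε.
Combining over a common denominator, (6w + 9)/(w + 8) + 27/2 = [(6w + 9)·2 − (-27)·(w + 8)] / [2·(w + 8)] = 39(w + 6) / (2(w + 8)).
So |(6w + 9)/(w + 8) + 27/2| = 39|w + 6| / (2·|w + 8|).
Require δ ≤ 1, so |w + 8| ≥ |2| − |w + 6| > 2 − 1 = 1.
Hence |(6w + 9)/(w + 8) + 27/2| < 39|w + 6|/(2·1) = (39/2)|w + 6|, which is < ε once |w + 6| < (2/39)ε.
Take δ = min(1, (2/39)ε). Then 0 < |w + 6| < δ forces both bounds, so |(6w + 9)/(w + 8) + 27/2| < ε.

δ = min(1, (2/39)ε)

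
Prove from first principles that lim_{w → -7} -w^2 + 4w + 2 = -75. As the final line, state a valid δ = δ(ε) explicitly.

Let ε > 0 be given. We want δ > 0 such that 0 < |w + 7| < δ implies |(-w^2 + 4w + 2) + 75| < ε.
(-w^2 + 4w + 2) + 75 = -w^2 + 4w + 77 = (w + 7)(-w + 11).
So |(-w^2 + 4w + 2) + 75| = |w + 7|·|-w + 11|.
Assume first that |w + 7| < 1, so |w| < 8. Then |-w + 11| ≤ 8 + 11 = 19.
Hence |(-w^2 + 4w + 2) + 75| ≤ 19|w + 7| < ε provided |w + 7| < ε/19.
Choosing δ = min(1, ε/19) ensures both conditions, hence |(-w^2 + 4w + 2) + 75| < ε.

δ = min(1, ε/19)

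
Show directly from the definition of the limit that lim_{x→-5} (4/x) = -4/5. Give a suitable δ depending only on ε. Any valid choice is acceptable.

Fix ε > 0. We seek δ > 0 such that 0 < |x + 5| < δ implies |4/x + 4/5| < ε.
|4/x + 4/5| = 4·|-5 − x|/(5·|x|) = 4|x + 5|/(5|x|).
Restrict δ ≤ 5/2. Then |x + 5| < 5/2 gives |x| > 5/2, so 5|x| > 25/2.
Then |4/x + 4/5| < 4|x + 5|/(25/2), which is < ε when |x + 5| < (25/8)ε.
Take δ = min(5/2, (25/8)ε). Then 0 < |x + 5| < δ gives both |x + 5| < 5/2 and |x + 5| < (25/8)ε, so |4/x + 4/5| < ε.

δ = min(5/2, (25/8)ε)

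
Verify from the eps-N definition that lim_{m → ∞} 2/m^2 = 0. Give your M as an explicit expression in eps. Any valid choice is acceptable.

M = (2/eps)^{1/2}

Let eps > 0 be given. For m ≥ 1, |2/m^2 − 0| = 2/m^2.
2/m^2 < eps ⇔ m^2 > 2/eps ⇔ m > (2/eps)^{1/2}.
Take M = (2/eps)^{1/2}. Then m > M implies 2/m^2 < eps.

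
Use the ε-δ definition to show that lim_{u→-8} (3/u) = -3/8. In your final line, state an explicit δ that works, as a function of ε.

Let ε > 0 be given. We seek δ > 0 such that 0 < |u + 8| < δ implies |3/u + 3/8| < ε.
|3/u + 3/8| = 3·|-8 − u|/(8·|u|) = 3|u + 8|/(8|u|).
Require δ ≤ 4 so that |u| > 8 − 4 = 4, hence 8|u| > 32.
Then |3/u + 3/8| < 3|u + 8|/32, which is < ε when |u + 8| < (32/3)ε.
Take δ = min(4, (32/3)ε). Then 0 < |u + 8| < δ gives both |u + 8| < 4 and |u + 8| < (32/3)ε, so |3/u + 3/8| < ε.

δ = min(4, (32/3)ε)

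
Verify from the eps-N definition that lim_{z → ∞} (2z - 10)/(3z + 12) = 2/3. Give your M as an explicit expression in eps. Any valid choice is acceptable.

Let eps > 0. We seek M > 0 such that z > M implies |(2z - 10)/(3z + 12) − (2/3)| < eps.
(2z - 10)/(3z + 12) − (2/3) = (3(2z - 10) − 2(3z + 12)) / (3(3z + 12)) = -54/(3(3z + 12)).
For z > 0 we have 3z + 12 > 3z, so |(2z - 10)/(3z + 12) − (2/3)| = 54/(3(3z + 12)) < 54/(3·3z) = 6/z.
Thus |(2z - 10)/(3z + 12) − (2/3)| < eps whenever z > 6/eps.
Take M = 6/eps. If z > M then |(2z - 10)/(3z + 12) − (2/3)| < 6/z < eps.

M = 6/eps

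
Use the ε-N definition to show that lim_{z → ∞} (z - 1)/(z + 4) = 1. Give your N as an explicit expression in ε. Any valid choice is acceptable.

N = 5/ε

Let ε > 0 be given. We seek N > 0 such that z > N implies |(z - 1)/(z + 4) − 1| < ε.
(z - 1)/(z + 4) − 1 = ((z - 1) − (z + 4)) / ((z + 4)) = -5/((z + 4)).
For z > 0 we have z + 4 > z, so |(z - 1)/(z + 4) − 1| = 5/((z + 4)) < 5/(z) = 5/z.
Thus |(z - 1)/(z + 4) − 1| < ε whenever z > 5/ε.
Take N = 5/ε. If z > N then |(z - 1)/(z + 4) − 1| < 5/z < ε.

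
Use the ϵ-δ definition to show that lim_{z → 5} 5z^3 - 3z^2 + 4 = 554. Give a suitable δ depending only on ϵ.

δ = min(1, ϵ/422)

Fix ϵ > 0. We want δ > 0 such that 0 < |z − 5| < δ implies |(5z^3 - 3z^2 + 4) − 554| < ϵ.
(5z^3 - 3z^2 + 4) − 554 = 5z^3 - 3z^2 - 550 = (z − 5)(5z^2 + 22z + 110).
So |(5z^3 - 3z^2 + 4) − 554| = |z − 5|·|5z^2 + 22z + 110|.
Require δ ≤ 1. Then |z − 5| < 1 gives |z| < 6, and by the triangle inequality |5z^2 + 22z + 110| ≤ 5·6^2 + 22·6 + 110 = 422.
Hence |(5z^3 - 3z^2 + 4) − 554| ≤ 422|z − 5| < ϵ provided |z − 5| < ϵ/422.
Choosing δ = min(1, ϵ/422) ensures both conditions, hence |(5z^3 - 3z^2 + 4) − 554| < ϵ.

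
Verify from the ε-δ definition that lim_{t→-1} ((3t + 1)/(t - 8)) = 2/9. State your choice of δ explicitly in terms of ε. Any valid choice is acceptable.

Suppose ε > 0. We want δ > 0 with 0 < |t + 1| < δ ⇒ |(3t + 1)/(t - 8) − (2/9)| < ε.
Combining over a common denominator, (3t + 1)/(t - 8) − (2/9) = [(3t + 1)·(-9) − (-2)·(t - 8)] / [(-9)·(t - 8)] = -25(t + 1) / ((-9)(t - 8)).
So |(3t + 1)/(t - 8) − (2/9)| = 25|t + 1| / (9·|t − 8|).
Require δ ≤ 9/2, so |t − 8| ≥ |-9| − |t + 1| > 9 − 9/2 = 9/2.
Hence |(3t + 1)/(t - 8) − (2/9)| < 25|t + 1|/(9·(9/2)) = (50/81)|t + 1|, which is < ε once |t + 1| < (81/50)ε.
Take δ = min(9/2, (81/50)ε). Then 0 < |t + 1| < δ forces both bounds, so |(3t + 1)/(t - 8) − (2/9)| < ε.

δ = min(9/2, (81/50)ε)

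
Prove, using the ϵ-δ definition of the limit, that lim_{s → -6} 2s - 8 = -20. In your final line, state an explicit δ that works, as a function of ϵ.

Suppose ϵ > 0. We need δ > 0 so that 0 < |s + 6| < δ implies |(2s - 8) + 20| < ϵ.
Since (2s - 8) + 20 = 2(s + 6), we have |(2s - 8) + 20| = 2|s + 6|.
So 2|s + 6| < ϵ exactly when |s + 6| < ϵ/2.
Choosing δ = ϵ/2 gives |(2s - 8) + 20| = 2|s + 6| < ϵ whenever |s + 6| < δ.

δ = ϵ/2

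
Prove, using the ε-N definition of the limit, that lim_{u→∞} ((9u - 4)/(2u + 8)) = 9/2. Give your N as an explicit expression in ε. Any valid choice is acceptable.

Suppose ε > 0. We seek N > 0 such that u > N implies |(9u - 4)/(2u + 8) − (9/2)| < ε.
(9u - 4)/(2u + 8) − (9/2) = (2(9u - 4) − 9(2u + 8)) / (2(2u + 8)) = -80/(2(2u + 8)).
For u > 0 we have 2u + 8 > 2u, so |(9u - 4)/(2u + 8) − (9/2)| = 80/(2(2u + 8)) < 80/(2·2u) = 20/u.
Thus |(9u - 4)/(2u + 8) − (9/2)| < ε whenever u > 20/ε.
Take N = 20/ε. If u > N then |(9u - 4)/(2u + 8) − (9/2)| < 20/u < ε.

N = 20/ε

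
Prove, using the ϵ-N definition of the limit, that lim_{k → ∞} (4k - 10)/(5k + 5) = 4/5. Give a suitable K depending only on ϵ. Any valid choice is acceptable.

K = (14/5)/ϵ

Suppose ϵ > 0. For k ≥ 1, |(4k - 10)/(5k + 5) − (4/5)| = |-70|/(5(5k + 5)) = 70/(5(5k + 5)).
Since 5k + 5 ≥ 5k for k ≥ 1, this is ≤ 70/(5·5k) = (14/5)/k.
So |(4k - 10)/(5k + 5) − (4/5)| < ϵ whenever k > (14/5)/ϵ.
Take K = (14/5)/ϵ. If k > K then |(4k - 10)/(5k + 5) − (4/5)| ≤ (14/5)/k < ϵ.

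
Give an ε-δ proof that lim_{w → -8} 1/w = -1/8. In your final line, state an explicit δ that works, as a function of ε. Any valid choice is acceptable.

δ = min(4, 32ε)

Suppose ε > 0. We seek δ > 0 such that 0 < |w + 8| < δ implies |1/w + 1/8| < ε.
|1/w + 1/8| = |-8 − w|/(8·|w|) = |w + 8|/(8|w|).
Require δ ≤ 4 so that |w| > 8 − 4 = 4, hence 8|w| > 32.
Then |1/w + 1/8| < |w + 8|/32, which is < ε when |w + 8| < 32ε.
Take δ = min(4, 32ε). Then 0 < |w + 8| < δ gives both |w + 8| < 4 and |w + 8| < 32ε, so |1/w + 1/8| < ε.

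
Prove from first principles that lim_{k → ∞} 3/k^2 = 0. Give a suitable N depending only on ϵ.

N = (3/ϵ)^{1/2}

Let ϵ > 0. For k ≥ 1, |3/k^2 − 0| = 3/k^2.
3/k^2 < ϵ ⇔ k^2 > 3/ϵ ⇔ k > (3/ϵ)^{1/2}.
Take N = (3/ϵ)^{1/2}. Then k > N implies 3/k^2 < ϵ.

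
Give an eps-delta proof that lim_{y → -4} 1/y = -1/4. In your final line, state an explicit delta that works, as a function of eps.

delta = min(2, 8eps)

Let eps > 0 be given. We seek delta > 0 such that 0 < |y + 4| < delta implies |1/y + 1/4| < eps.
|1/y + 1/4| = |-4 − y|/(4·|y|) = |y + 4|/(4|y|).
Require delta ≤ 2 so that |y| > 4 − 2 = 2, hence 4|y| > 8.
Then |1/y + 1/4| < |y + 4|/8, which is < eps when |y + 4| < 8eps.
Take delta = min(2, 8eps). Then 0 < |y + 4| < delta gives both |y + 4| < 2 and |y + 4| < 8eps, so |1/y + 1/4| < eps.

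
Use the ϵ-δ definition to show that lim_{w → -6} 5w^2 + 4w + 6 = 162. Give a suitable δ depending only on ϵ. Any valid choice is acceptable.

δ = min(1, ϵ/61)

Let ϵ > 0 be given. We want δ > 0 such that 0 < |w + 6| < δ implies |(5w^2 + 4w + 6) − 162| < ϵ.
(5w^2 + 4w + 6) − 162 = 5w^2 + 4w - 156 = (w + 6)(5w - 26).
So |(5w^2 + 4w + 6) − 162| = |w + 6|·|5w - 26|.
Assume first that |w + 6| < 1, so |w| < 7. Then |5w - 26| ≤ 5·7 + 26 = 61.
Hence |(5w^2 + 4w + 6) − 162| ≤ 61|w + 6| < ϵ provided |w + 6| < ϵ/61.
Choosing δ = min(1, ϵ/61) ensures both conditions, hence |(5w^2 + 4w + 6) − 162| < ϵ.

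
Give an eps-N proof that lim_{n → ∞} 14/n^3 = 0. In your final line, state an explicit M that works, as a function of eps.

M = (14/eps)^{1/3}

Let eps > 0. For n ≥ 1, |14/n^3 − 0| = 14/n^3.
14/n^3 < eps ⇔ n^3 > 14/eps ⇔ n > (14/eps)^{1/3}.
Take M = (14/eps)^{1/3}. Then n > M implies 14/n^3 < eps.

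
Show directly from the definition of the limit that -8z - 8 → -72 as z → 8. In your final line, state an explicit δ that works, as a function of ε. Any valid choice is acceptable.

Fix ε > 0. We need δ > 0 so that 0 < |z − 8| < δ implies |(-8z - 8) + 72| < ε.
|(-8z - 8) + 72| = |-8z + 64| = 8|z − 8|.
So 8|z − 8| < ε exactly when |z − 8| < ε/8.
Choosing δ = ε/8 gives |(-8z - 8) + 72| = 8|z − 8| < ε whenever |z − 8| < δ.

δ = ε/8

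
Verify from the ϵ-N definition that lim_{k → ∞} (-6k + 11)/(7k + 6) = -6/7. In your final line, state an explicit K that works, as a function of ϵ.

Let ϵ > 0 be given. For k ≥ 1, |(-6k + 11)/(7k + 6) + 6/7| = |113|/(7(7k + 6)) = 113/(7(7k + 6)).
Since 7k + 6 ≥ 7k for k ≥ 1, this is ≤ 113/(7·7k) = (113/49)/k.
So |(-6k + 11)/(7k + 6) + 6/7| < ϵ whenever k > (113/49)/ϵ.
Take K = (113/49)/ϵ. If k > K then |(-6k + 11)/(7k + 6) + 6/7| ≤ (113/49)/k < ϵ.

K = (113/49)/ϵ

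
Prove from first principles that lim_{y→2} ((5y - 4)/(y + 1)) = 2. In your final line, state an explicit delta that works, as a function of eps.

Let eps > 0 be given. We want delta > 0 with 0 < |y − 2| < delta ⇒ |(5y - 4)/(y + 1) − 2| < eps.
Combining over a common denominator, (5y - 4)/(y + 1) − 2 = [(5y - 4)·3 − 6·(y + 1)] / [3·(y + 1)] = 9(y − 2) / (3(y + 1)).
So |(5y - 4)/(y + 1) − 2| = 9|y − 2| / (3·|y + 1|).
Require delta ≤ 3/2, so |y + 1| ≥ |3| − |y − 2| > 3 − 3/2 = 3/2.
Hence |(5y - 4)/(y + 1) − 2| < 9|y − 2|/(3·(3/2)) = 2|y − 2|, which is < eps once |y − 2| < (1/2)eps.
Take delta = min(3/2, (1/2)eps). Then 0 < |y − 2| < delta forces both bounds, so |(5y - 4)/(y + 1) − 2| < eps.

delta = min(3/2, (1/2)eps)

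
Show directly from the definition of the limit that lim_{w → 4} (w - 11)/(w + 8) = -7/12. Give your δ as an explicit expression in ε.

Let ε > 0 be given. We want δ > 0 with 0 < |w − 4| < δ ⇒ |(w - 11)/(w + 8) + 7/12| < ε.
Combining over a common denominator, (w - 11)/(w + 8) + 7/12 = [(w - 11)·12 − (-7)·(w + 8)] / [12·(w + 8)] = 19(w − 4) / (12(w + 8)).
So |(w - 11)/(w + 8) + 7/12| = 19|w − 4| / (12·|w + 8|).
Require δ ≤ 6, so |w + 8| ≥ |12| − |w − 4| > 12 − 6 = 6.
Hence |(w - 11)/(w + 8) + 7/12| < 19|w − 4|/(12·6) = (19/72)|w − 4|, which is < ε once |w − 4| < (72/19)ε.
Take δ = min(6, (72/19)ε). Then 0 < |w − 4| < δ forces both bounds, so |(w - 11)/(w + 8) + 7/12| < ε.

δ = min(6, (72/19)ε)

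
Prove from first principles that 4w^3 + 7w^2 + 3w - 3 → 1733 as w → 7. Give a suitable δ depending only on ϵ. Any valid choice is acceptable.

Fix ϵ > 0. We want δ > 0 such that 0 < |w − 7| < δ implies |(4w^3 + 7w^2 + 3w - 3) − 1733| < ϵ.
(4w^3 + 7w^2 + 3w - 3) − 1733 = 4w^3 + 7w^2 + 3w - 1736 = (w − 7)(4w^2 + 35w + 248).
So |(4w^3 + 7w^2 + 3w - 3) − 1733| = |w − 7|·|4w^2 + 35w + 248|.
Require δ ≤ 1. Then |w − 7| < 1 gives |w| < 8, and by the triangle inequality |4w^2 + 35w + 248| ≤ 4·8^2 + 35·8 + 248 = 784.
Hence |(4w^3 + 7w^2 + 3w - 3) − 1733| ≤ 784|w − 7| < ϵ provided |w − 7| < ϵ/784.
Take δ = min(1, ϵ/784). Then 0 < |w − 7| < δ gives both |w − 7| < 1 and |w − 7| < ϵ/784, so |(4w^3 + 7w^2 + 3w - 3) − 1733| < ϵ.

δ = min(1, ϵ/784)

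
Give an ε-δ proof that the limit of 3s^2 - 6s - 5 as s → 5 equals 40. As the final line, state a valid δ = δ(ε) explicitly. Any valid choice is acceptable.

Let ε > 0 be given. We want δ > 0 such that 0 < |s − 5| < δ implies |(3s^2 - 6s - 5) − 40| < ε.
(3s^2 - 6s - 5) − 40 = 3s^2 - 6s - 45 = (s − 5)(3s + 9).
So |(3s^2 - 6s - 5) − 40| = |s − 5|·|3s + 9|.
Assume first that |s − 5| < 1, so |s| < 6. Then |3s + 9| ≤ 3·6 + 9 = 27.
Hence |(3s^2 - 6s - 5) − 40| ≤ 27|s − 5| < ε provided |s − 5| < ε/27.
Choosing δ = min(1, ε/27) ensures both conditions, hence |(3s^2 - 6s - 5) − 40| < ε.

δ = min(1, ε/27)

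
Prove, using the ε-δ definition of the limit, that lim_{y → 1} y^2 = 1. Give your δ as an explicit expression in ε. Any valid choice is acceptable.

δ = min(1, ε/3)

Suppose ε > 0. We seek δ > 0 with 0 < |y − 1| < δ ⇒ |y^2 − 1| < ε.
Factor: y^2 − 1 = (y − 1)(y + 1), so |y^2 − 1| = |y − 1|·|y + 1|.
Restrict δ ≤ 1. Then |y − 1| < 1 gives |y| < 2, so by the triangle inequality |y + 1| ≤ 2 + 1 = 3.
Hence |y^2 − 1| ≤ 3|y − 1|, which is < ε once |y − 1| < ε/3.
Take δ = min(1, ε/3). If 0 < |y − 1| < δ then both bounds hold and |y^2 − 1| ≤ 3|y − 1| < 3·(ε/3) = ε.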